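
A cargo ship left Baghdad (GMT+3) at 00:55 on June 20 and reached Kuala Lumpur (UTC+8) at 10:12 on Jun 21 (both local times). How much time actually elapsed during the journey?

Kuala Lumpur is 5:00 ahead of Baghdad.
Clock-face elapsed time (ignoring zones) is 33 hours 17 minutes.
Actual elapsed = 33 hours 17 minutes − 5:00 = 28 hours 17 minutes.

28 hours 17 minutes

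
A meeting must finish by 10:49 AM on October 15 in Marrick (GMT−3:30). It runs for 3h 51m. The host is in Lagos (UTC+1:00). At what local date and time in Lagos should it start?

Target end time in UTC: 10:49 AM + 3:30 = 2:19 PM on Oct 15.
Subtract 3 hours and 51 minutes → start 10:28 AM UTC on Oct 15.
Lagos is UTC+1:00: 10:28 AM + 1:00 = 11:28 AM on Oct 15.

11:28 AM on Oct 15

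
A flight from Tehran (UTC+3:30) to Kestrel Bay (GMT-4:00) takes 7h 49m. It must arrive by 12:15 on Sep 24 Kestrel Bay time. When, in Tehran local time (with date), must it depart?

Target arrival in UTC: 12:15 + 4:00 = 16:15 on Sep 24.
Subtract 7 hours 49 minutes → departure 08:26 UTC on Sep 24.
Tehran is UTC+3:30: 08:26 + 3:30 = 11:56 on Sep 24.

11:56 on Sep 24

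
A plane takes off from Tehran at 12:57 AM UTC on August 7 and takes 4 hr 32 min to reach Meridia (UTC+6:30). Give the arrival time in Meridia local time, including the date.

Departure is given in UTC: 12:57 AM on Aug 7.
Add 4 hours and 32 minutes → 5:29 AM UTC.
Meridia is UTC+6:30: 5:29 AM + 6:30 = 11:59 AM on Aug 7.

11:59 AM on Aug 7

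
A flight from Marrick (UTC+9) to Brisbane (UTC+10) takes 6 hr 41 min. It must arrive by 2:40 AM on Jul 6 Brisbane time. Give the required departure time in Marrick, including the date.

6:59 PM on Jul 5

Target arrival in UTC: 2:40 AM − 10:00 = 4:40 PM on Jul 5.
Subtract 6 hours and 41 minutes → departure 9:59 AM UTC on Jul 5.
Marrick is UTC+9:00: 9:59 AM + 9:00 = 6:59 PM on Jul 5.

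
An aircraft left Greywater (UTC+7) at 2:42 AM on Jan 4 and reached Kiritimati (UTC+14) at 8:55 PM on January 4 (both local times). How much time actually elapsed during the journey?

Departure in UTC: 2:42 AM − 7:00 = 7:42 PM on Jan 3.
Arrival in UTC: 8:55 PM − 14:00 = 6:55 AM on Jan 4.
Elapsed = 6:55 AM − 7:42 PM (+1 day) = 11 hours 13 minutes.

11 hours 13 minutes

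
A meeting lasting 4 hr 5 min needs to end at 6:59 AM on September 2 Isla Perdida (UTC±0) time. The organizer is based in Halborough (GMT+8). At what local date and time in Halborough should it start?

10:54 AM on September 2

Target end time is already UTC: 6:59 AM on Sep 2.
Subtract 4 hours 5 minutes → start 2:54 AM UTC on Sep 2.
Halborough is UTC+8:00: 2:54 AM + 8:00 = 10:54 AM on Sep 2.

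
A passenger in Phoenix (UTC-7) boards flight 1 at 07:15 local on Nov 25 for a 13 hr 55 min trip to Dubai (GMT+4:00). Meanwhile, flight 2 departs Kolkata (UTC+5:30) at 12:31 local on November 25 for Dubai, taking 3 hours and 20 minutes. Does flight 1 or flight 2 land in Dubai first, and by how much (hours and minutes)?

Flight 1 in UTC: 07:15 + 7:00 = 14:15 on Nov 25.
+13 hours 55 minutes → arrive 04:10 UTC on Nov 26.
Flight 2 in UTC: 12:31 − 5:30 = 07:01 on Nov 25.
+3 hours and 20 minutes → arrive 10:21 UTC on Nov 25.
Flight 2 lands earlier by 17 hours 49 minutes.

the second, by 17 hours 49 minutes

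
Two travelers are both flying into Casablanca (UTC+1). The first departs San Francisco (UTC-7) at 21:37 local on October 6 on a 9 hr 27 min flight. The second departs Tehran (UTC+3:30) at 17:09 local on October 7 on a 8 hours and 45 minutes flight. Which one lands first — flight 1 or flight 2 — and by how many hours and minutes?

Flight 1 in UTC: 21:37 + 7:00 = 04:37 on Oct 7.
+9 hours 27 minutes → arrive 14:04 UTC on Oct 7.
Flight 2 in UTC: 17:09 − 3:30 = 13:39 on Oct 7.
+8 hours and 45 minutes → arrive 22:24 UTC on Oct 7.
Flight 1 lands earlier by 8 hours 20 minutes.

the first, by 8 hours 20 minutes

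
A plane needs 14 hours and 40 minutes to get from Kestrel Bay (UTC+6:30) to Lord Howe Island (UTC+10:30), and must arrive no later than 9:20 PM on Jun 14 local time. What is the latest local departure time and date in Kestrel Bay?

Target arrival in UTC: 9:20 PM − 10:30 = 10:50 AM on Jun 14.
Subtract 14 hours 40 minutes → departure 8:10 PM UTC on Jun 13.
Kestrel Bay is UTC+6:30: 8:10 PM + 6:30 = 2:40 AM on Jun 14.

2:40 AM on June 14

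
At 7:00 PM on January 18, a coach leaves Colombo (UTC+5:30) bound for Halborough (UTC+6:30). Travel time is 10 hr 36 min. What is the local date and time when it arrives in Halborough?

Halborough is 1:00 ahead of Colombo.
After 10 hours 36 minutes it is 5:36 AM (Jan 19) in Colombo.
Shift by the zone difference: 5:36 AM + 1:00 = 6:36 AM on Jan 19 in Halborough.

6:36 AM on Jan 19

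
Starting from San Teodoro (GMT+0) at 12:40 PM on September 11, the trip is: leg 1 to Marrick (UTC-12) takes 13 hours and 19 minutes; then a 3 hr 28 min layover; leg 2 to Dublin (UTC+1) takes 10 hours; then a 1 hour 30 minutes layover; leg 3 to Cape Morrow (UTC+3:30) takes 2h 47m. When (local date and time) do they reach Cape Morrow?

San Teodoro is at UTC+0, so departure is already 12:40 PM UTC on Sep 11.
Add 13 hours and 19 minutes leg 1 → 1:59 AM UTC (Sep 12).
Add 3 hours and 28 minutes layover in Marrick → 5:27 AM UTC.
Add 10 hours leg 2 → 3:27 PM UTC.
Add 1 hour and 30 minutes layover in Dublin → 4:57 PM UTC.
Add 2 hours and 47 minutes leg 3 → 7:44 PM UTC.
Cape Morrow is UTC+3:30, so local arrival = 7:44 PM + 3:30 = 11:14 PM on Sep 12.

11:14 PM on Sep 12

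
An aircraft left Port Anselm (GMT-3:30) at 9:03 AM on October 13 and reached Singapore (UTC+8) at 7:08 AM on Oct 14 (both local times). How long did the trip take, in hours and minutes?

Departure in UTC: 9:03 AM + 3:30 = 12:33 PM on Oct 13.
Arrival in UTC: 7:08 AM − 8:00 = 11:08 PM on Oct 13.
Elapsed = 11:08 PM − 12:33 PM = 10 hours 35 minutes.

10 hours 35 minutes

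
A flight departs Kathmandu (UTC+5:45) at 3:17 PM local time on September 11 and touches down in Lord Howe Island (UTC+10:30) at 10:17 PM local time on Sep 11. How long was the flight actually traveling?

Departure in UTC: 3:17 PM − 5:45 = 9:32 AM on Sep 11.
Arrival in UTC: 10:17 PM − 10:30 = 11:47 AM on Sep 11.
Elapsed = 11:47 AM − 9:32 AM = 2 hours 15 minutes.

2 hours 15 minutes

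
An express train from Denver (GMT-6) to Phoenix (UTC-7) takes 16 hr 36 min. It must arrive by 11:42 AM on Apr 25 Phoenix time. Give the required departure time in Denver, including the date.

Target arrival in UTC: 11:42 AM + 7:00 = 6:42 PM on Apr 25.
Subtract 16 hours 36 minutes → departure 2:06 AM UTC on Apr 25.
Denver is UTC−6:00: 2:06 AM − 6:00 = 8:06 PM on Apr 24.

8:06 PM on April 24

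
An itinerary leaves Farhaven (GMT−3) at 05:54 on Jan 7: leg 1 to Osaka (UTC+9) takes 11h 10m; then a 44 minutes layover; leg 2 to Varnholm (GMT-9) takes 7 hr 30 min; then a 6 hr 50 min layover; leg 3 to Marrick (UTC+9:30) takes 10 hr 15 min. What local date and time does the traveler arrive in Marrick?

06:53 on January 9

Convert departure to UTC: 05:54 + 3:00 = 08:54 UTC on Jan 7.
Add 11 hours and 10 minutes leg 1 → 20:04 UTC.
Add 44 minutes layover in Osaka → 20:48 UTC.
Add 7 hours 30 minutes leg 2 → 04:18 UTC (Jan 8).
Add 6 hours 50 minutes layover in Varnholm → 11:08 UTC.
Add 10 hours 15 minutes leg 3 → 21:23 UTC.
Marrick is UTC+9:30, so local arrival = 21:23 + 9:30 = 06:53 on Jan 9.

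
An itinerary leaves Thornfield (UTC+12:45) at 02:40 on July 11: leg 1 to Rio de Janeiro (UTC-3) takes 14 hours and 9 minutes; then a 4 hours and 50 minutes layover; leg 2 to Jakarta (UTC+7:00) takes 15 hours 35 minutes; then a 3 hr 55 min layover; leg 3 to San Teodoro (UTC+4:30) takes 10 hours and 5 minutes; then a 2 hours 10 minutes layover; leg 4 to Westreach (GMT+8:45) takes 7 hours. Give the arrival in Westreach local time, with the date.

08:24 on July 13

Convert departure to UTC: 02:40 − 12:45 = 13:55 UTC on Jul 10.
Add 14 hours 9 minutes leg 1 → 04:04 UTC (Jul 11).
Add 4 hours 50 minutes layover in Rio de Janeiro → 08:54 UTC.
Add 15 hours 35 minutes leg 2 → 00:29 UTC (Jul 12).
Add 3 hours 55 minutes layover in Jakarta → 04:24 UTC.
Add 10 hours 5 minutes leg 3 → 14:29 UTC.
Add 2 hours 10 minutes layover in San Teodoro → 16:39 UTC.
Add 7 hours leg 4 → 23:39 UTC.
Westreach is UTC+8:45, so local arrival = 23:39 + 8:45 = 08:24 on Jul 13.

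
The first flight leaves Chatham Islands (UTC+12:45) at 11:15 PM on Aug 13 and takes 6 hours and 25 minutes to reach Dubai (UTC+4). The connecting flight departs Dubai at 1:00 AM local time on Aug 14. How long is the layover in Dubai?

4 hours 5 minutes

Convert departure to UTC: 11:15 PM − 12:45 = 10:30 AM UTC on Aug 13.
Add 6 hours 25 minutes flight time → 4:55 PM UTC.
Dubai is UTC+4:00, so local arrival = 4:55 PM + 4:00 = 8:55 PM on Aug 13.
Layover = 1:00 AM − 8:55 PM (+1 day) = 4 hours 5 minutes.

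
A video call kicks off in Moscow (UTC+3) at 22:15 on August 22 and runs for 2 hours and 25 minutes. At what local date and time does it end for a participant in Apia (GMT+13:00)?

10:40 on August 23

Convert start to UTC: 22:15 − 3:00 = 19:15 UTC on Aug 22.
Add 2 hours and 25 minutes duration → 21:40 UTC.
Apia is UTC+13:00, so local end time = 21:40 + 13:00 = 10:40 on Aug 23.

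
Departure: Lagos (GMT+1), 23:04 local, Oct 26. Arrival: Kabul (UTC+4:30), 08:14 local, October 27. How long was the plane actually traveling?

Departure in UTC: 23:04 − 1:00 = 22:04 on Oct 26.
Arrival in UTC: 08:14 − 4:30 = 03:44 on Oct 27.
Elapsed = 03:44 − 22:04 (+1 day) = 5 hours 40 minutes.

5 hours 40 minutes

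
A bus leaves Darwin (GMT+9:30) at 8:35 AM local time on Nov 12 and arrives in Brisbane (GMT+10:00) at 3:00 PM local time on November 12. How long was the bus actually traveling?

5 hours 55 minutes

Departure in UTC: 8:35 AM − 9:30 = 11:05 PM on Nov 11.
Arrival in UTC: 3:00 PM − 10:00 = 5:00 AM on Nov 12.
Elapsed = 5:00 AM − 11:05 PM (+1 day) = 5 hours 55 minutes.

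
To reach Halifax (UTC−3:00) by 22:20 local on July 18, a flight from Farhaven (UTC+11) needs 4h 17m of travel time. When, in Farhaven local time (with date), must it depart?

08:03 on July 19

Target arrival in UTC: 22:20 + 3:00 = 01:20 on Jul 19.
Subtract 4 hours 17 minutes → departure 21:03 UTC on Jul 18.
Farhaven is UTC+11:00: 21:03 + 11:00 = 08:03 on Jul 19.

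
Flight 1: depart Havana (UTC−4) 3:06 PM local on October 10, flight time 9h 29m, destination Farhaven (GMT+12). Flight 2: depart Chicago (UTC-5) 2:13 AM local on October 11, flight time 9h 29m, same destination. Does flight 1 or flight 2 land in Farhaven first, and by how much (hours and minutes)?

Flight 1 in UTC: 3:06 PM + 4:00 = 7:06 PM on Oct 10.
+9 hours 29 minutes → arrive 4:35 AM UTC on Oct 11.
Flight 2 in UTC: 2:13 AM + 5:00 = 7:13 AM on Oct 11.
+9 hours 29 minutes → arrive 4:42 PM UTC on Oct 11.
Flight 1 lands earlier by 12 hours 7 minutes.

the first, by 12 hours 7 minutes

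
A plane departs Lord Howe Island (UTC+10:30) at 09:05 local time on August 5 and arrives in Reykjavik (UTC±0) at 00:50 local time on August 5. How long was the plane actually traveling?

Departure in UTC: 09:05 − 10:30 = 22:35 on Aug 4.
Arrival is already UTC: 00:50 on Aug 5.
Elapsed = 00:50 − 22:35 (+1 day) = 2 hours 15 minutes.

2 hours 15 minutes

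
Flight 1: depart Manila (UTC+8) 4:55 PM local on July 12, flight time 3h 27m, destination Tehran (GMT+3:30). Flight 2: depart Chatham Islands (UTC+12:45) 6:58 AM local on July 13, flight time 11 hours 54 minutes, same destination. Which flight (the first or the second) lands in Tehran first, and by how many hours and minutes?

the first, by 17 hours 45 minutes

Flight 1 in UTC: 4:55 PM − 8:00 = 8:55 AM on Jul 12.
+3 hours and 27 minutes → arrive 12:22 PM UTC on Jul 12.
Flight 2 in UTC: 6:58 AM − 12:45 = 6:13 PM on Jul 12.
+11 hours and 54 minutes → arrive 6:07 AM UTC on Jul 13.
Flight 1 lands earlier by 17 hours 45 minutes.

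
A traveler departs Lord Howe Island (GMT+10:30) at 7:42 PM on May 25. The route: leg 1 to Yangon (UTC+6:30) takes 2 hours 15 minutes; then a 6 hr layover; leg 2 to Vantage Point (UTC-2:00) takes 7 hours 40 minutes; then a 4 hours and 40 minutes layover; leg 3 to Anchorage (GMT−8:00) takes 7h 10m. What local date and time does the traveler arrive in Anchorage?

4:57 AM on May 26

Convert departure to UTC: 7:42 PM − 10:30 = 9:12 AM UTC on May 25.
Add 2 hours 15 minutes leg 1 → 11:27 AM UTC.
Add 6 hours layover in Yangon → 5:27 PM UTC.
Add 7 hours 40 minutes leg 2 → 1:07 AM UTC (May 26).
Add 4 hours and 40 minutes layover in Vantage Point → 5:47 AM UTC.
Add 7 hours and 10 minutes leg 3 → 12:57 PM UTC.
Anchorage is UTC−8:00, so local arrival = 12:57 PM − 8:00 = 4:57 AM on May 26.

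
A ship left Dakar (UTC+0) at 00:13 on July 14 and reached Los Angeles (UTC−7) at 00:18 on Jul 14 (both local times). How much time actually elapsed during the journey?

Los Angeles is 7:00 behind Dakar.
Clock-face elapsed time (ignoring zones) is 5 minutes.
Actual elapsed = 5 minutes + 7:00 = 7 hours 5 minutes.

7 hours 5 minutes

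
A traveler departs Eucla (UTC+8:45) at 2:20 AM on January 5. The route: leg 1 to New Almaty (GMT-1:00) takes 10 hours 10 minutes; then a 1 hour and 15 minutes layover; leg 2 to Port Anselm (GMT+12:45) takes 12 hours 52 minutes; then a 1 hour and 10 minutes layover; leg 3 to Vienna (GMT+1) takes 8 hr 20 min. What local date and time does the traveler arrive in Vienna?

4:22 AM on January 6

Convert departure to UTC: 2:20 AM − 8:45 = 5:35 PM UTC on Jan 4.
Add 10 hours 10 minutes leg 1 → 3:45 AM UTC (Jan 5).
Add 1 hour 15 minutes layover in New Almaty → 5:00 AM UTC.
Add 12 hours 52 minutes leg 2 → 5:52 PM UTC.
Add 1 hour 10 minutes layover in Port Anselm → 7:02 PM UTC.
Add 8 hours and 20 minutes leg 3 → 3:22 AM UTC (Jan 6).
Vienna is UTC+1:00, so local arrival = 3:22 AM + 1:00 = 4:22 AM on Jan 6.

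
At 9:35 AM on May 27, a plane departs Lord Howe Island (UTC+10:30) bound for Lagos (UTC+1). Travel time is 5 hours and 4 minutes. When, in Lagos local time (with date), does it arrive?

5:09 AM on May 27

Convert departure to UTC: 9:35 AM − 10:30 = 11:05 PM UTC on May 26.
Add 5 hours 4 minutes travel time → 4:09 AM UTC (May 27).
Lagos is UTC+1:00, so local arrival = 4:09 AM + 1:00 = 5:09 AM on May 27.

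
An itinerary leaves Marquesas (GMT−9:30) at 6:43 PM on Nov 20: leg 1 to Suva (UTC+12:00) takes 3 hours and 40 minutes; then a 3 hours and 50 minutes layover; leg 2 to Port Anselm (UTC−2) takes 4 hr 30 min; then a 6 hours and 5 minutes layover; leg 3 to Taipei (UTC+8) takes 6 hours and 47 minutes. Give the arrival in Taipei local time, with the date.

1:05 PM on November 22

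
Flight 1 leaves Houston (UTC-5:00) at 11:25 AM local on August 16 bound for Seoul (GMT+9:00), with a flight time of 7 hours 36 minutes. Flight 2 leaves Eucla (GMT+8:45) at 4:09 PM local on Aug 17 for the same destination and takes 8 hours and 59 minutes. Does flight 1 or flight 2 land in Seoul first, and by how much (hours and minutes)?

the first, by 16 hours 22 minutes

Flight 1 in UTC: 11:25 AM + 5:00 = 4:25 PM on Aug 16.
+7 hours 36 minutes → arrive 12:01 AM UTC on Aug 17.
Flight 2 in UTC: 4:09 PM − 8:45 = 7:24 AM on Aug 17.
+8 hours and 59 minutes → arrive 4:23 PM UTC on Aug 17.
Flight 1 lands earlier by 16 hours 22 minutes.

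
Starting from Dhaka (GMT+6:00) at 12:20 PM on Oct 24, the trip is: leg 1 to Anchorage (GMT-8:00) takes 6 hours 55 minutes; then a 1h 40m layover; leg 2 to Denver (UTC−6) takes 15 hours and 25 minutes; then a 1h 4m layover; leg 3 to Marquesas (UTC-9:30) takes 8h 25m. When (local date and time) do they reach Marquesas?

Convert departure to UTC: 12:20 PM − 6:00 = 6:20 AM UTC on Oct 24.
Add 6 hours and 55 minutes leg 1 → 1:15 PM UTC.
Add 1 hour and 40 minutes layover in Anchorage → 2:55 PM UTC.
Add 15 hours 25 minutes leg 2 → 6:20 AM UTC (Oct 25).
Add 1 hour 4 minutes layover in Denver → 7:24 AM UTC.
Add 8 hours 25 minutes leg 3 → 3:49 PM UTC.
Marquesas is UTC−9:30, so local arrival = 3:49 PM − 9:30 = 6:19 AM on Oct 25.

6:19 AM on October 25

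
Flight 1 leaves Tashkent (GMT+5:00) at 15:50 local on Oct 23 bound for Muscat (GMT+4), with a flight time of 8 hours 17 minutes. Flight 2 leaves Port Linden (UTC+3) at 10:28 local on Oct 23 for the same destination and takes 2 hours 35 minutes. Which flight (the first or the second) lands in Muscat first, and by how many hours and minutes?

the second, by 9 hours 4 minutes

Flight 1 in UTC: 15:50 − 5:00 = 10:50 on Oct 23.
+8 hours and 17 minutes → arrive 19:07 UTC on Oct 23.
Flight 2 in UTC: 10:28 − 3:00 = 07:28 on Oct 23.
+2 hours and 35 minutes → arrive 10:03 UTC on Oct 23.
Flight 2 lands earlier by 9 hours 4 minutes.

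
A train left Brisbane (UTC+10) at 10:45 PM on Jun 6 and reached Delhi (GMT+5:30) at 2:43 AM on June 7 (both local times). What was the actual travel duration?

8 hours 28 minutes

Departure in UTC: 10:45 PM − 10:00 = 12:45 PM on Jun 6.
Arrival in UTC: 2:43 AM − 5:30 = 9:13 PM on Jun 6.
Elapsed = 9:13 PM − 12:45 PM = 8 hours 28 minutes.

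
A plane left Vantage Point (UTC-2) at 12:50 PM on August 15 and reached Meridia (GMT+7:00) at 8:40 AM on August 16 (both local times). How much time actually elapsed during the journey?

Meridia is 9:00 ahead of Vantage Point.
Clock-face elapsed time (ignoring zones) is 19 hours 50 minutes.
Actual elapsed = 19 hours 50 minutes − 9:00 = 10 hours 50 minutes.

10 hours 50 minutes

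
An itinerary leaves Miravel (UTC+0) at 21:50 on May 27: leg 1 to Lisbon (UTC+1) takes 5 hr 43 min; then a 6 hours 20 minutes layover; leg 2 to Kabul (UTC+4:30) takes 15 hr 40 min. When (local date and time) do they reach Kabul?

06:03 on May 29

Miravel is at UTC+0, so departure is already 21:50 UTC on May 27.
Add 5 hours 43 minutes leg 1 → 03:33 UTC (May 28).
Add 6 hours and 20 minutes layover in Lisbon → 09:53 UTC.
Add 15 hours 40 minutes leg 2 → 01:33 UTC (May 29).
Kabul is UTC+4:30, so local arrival = 01:33 + 4:30 = 06:03 on May 29.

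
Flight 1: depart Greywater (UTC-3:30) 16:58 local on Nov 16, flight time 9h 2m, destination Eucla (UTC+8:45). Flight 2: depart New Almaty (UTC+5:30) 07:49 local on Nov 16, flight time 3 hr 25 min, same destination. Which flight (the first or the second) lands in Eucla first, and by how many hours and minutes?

Flight 1 in UTC: 16:58 + 3:30 = 20:28 on Nov 16.
+9 hours and 2 minutes → arrive 05:30 UTC on Nov 17.
Flight 2 in UTC: 07:49 − 5:30 = 02:19 on Nov 16.
+3 hours and 25 minutes → arrive 05:44 UTC on Nov 16.
Flight 2 lands earlier by 23 hours 46 minutes.

the second, by 23 hours 46 minutes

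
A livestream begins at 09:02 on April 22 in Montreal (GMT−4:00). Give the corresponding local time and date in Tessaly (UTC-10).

03:02 on Apr 22

In UTC: 09:02 + 4:00 = 13:02 on Apr 22.
Tessaly is UTC−10:00: 13:02 − 10:00 = 03:02 on Apr 22.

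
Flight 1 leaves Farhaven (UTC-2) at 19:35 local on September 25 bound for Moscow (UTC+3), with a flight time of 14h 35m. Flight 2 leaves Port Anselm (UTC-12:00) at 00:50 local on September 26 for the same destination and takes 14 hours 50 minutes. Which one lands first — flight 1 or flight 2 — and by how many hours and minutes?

Flight 1 in UTC: 19:35 + 2:00 = 21:35 on Sep 25.
+14 hours 35 minutes → arrive 12:10 UTC on Sep 26.
Flight 2 in UTC: 00:50 + 12:00 = 12:50 on Sep 26.
+14 hours 50 minutes → arrive 03:40 UTC on Sep 27.
Flight 1 lands earlier by 15 hours 30 minutes.

the first, by 15 hours 30 minutes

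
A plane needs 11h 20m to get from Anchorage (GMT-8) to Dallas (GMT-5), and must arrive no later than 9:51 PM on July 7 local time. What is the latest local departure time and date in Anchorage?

Target arrival in UTC: 9:51 PM + 5:00 = 2:51 AM on Jul 8.
Subtract 11 hours and 20 minutes → departure 3:31 PM UTC on Jul 7.
Anchorage is UTC−8:00: 3:31 PM − 8:00 = 7:31 AM on Jul 7.

7:31 AM on Jul 7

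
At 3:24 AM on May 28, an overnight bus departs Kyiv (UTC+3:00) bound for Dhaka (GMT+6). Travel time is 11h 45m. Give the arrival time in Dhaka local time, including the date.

Convert departure to UTC: 3:24 AM − 3:00 = 12:24 AM UTC on May 28.
Add 11 hours 45 minutes travel time → 12:09 PM UTC.
Dhaka is UTC+6:00, so local arrival = 12:09 PM + 6:00 = 6:09 PM on May 28.

6:09 PM on May 28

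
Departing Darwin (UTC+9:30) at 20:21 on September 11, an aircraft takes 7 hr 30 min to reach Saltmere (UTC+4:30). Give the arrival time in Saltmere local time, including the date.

Convert departure to UTC: 20:21 − 9:30 = 10:51 UTC on Sep 11.
Add 7 hours 30 minutes travel time → 18:21 UTC.
Saltmere is UTC+4:30, so local arrival = 18:21 + 4:30 = 22:51 on Sep 11.

22:51 on Sep 11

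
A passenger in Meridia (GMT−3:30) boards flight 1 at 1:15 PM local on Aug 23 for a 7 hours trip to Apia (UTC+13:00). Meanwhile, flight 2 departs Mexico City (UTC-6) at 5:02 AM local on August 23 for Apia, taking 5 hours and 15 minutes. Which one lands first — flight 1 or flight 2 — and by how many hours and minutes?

Flight 1 in UTC: 1:15 PM + 3:30 = 4:45 PM on Aug 23.
+7 hours → arrive 11:45 PM UTC on Aug 23.
Flight 2 in UTC: 5:02 AM + 6:00 = 11:02 AM on Aug 23.
+5 hours 15 minutes → arrive 4:17 PM UTC on Aug 23.
Flight 2 lands earlier by 7 hours 28 minutes.

the second, by 7 hours 28 minutes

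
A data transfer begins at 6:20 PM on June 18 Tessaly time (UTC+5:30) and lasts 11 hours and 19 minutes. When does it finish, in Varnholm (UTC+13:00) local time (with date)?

Varnholm is 7:30 ahead of Tessaly.
After 11 hours and 19 minutes it is 5:39 AM (Jun 19) in Tessaly.
Shift by the zone difference: 5:39 AM + 7:30 = 1:09 PM on Jun 19 in Varnholm.

1:09 PM on June 19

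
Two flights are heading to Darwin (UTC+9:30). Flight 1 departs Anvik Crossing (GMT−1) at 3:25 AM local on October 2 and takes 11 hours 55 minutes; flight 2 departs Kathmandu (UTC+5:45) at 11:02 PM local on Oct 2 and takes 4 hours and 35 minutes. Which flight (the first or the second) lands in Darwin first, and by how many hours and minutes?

the first, by 5 hours 32 minutes

Flight 1 in UTC: 3:25 AM + 1:00 = 4:25 AM on Oct 2.
+11 hours and 55 minutes → arrive 4:20 PM UTC on Oct 2.
Flight 2 in UTC: 11:02 PM − 5:45 = 5:17 PM on Oct 2.
+4 hours 35 minutes → arrive 9:52 PM UTC on Oct 2.
Flight 1 lands earlier by 5 hours 32 minutes.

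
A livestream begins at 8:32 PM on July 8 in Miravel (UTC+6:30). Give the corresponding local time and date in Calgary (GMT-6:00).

In UTC: 8:32 PM − 6:30 = 2:02 PM on Jul 8.
Calgary is UTC−6:00: 2:02 PM − 6:00 = 8:02 AM on Jul 8.

8:02 AM on July 8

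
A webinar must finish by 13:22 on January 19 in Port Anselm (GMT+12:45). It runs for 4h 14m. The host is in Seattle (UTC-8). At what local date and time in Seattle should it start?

12:23 on Jan 18

Target end time in UTC: 13:22 − 12:45 = 00:37 on Jan 19.
Subtract 4 hours and 14 minutes → start 20:23 UTC on Jan 18.
Seattle is UTC−8:00: 20:23 − 8:00 = 12:23 on Jan 18.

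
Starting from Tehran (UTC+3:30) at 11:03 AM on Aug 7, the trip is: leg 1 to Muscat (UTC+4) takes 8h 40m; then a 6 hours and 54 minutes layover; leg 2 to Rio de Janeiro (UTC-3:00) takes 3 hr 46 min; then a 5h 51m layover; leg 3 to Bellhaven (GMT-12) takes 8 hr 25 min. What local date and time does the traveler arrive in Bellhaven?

5:09 AM on August 8

Convert departure to UTC: 11:03 AM − 3:30 = 7:33 AM UTC on Aug 7.
Add 8 hours and 40 minutes leg 1 → 4:13 PM UTC.
Add 6 hours 54 minutes layover in Muscat → 11:07 PM UTC.
Add 3 hours 46 minutes leg 2 → 2:53 AM UTC (Aug 8).
Add 5 hours 51 minutes layover in Rio de Janeiro → 8:44 AM UTC.
Add 8 hours and 25 minutes leg 3 → 5:09 PM UTC.
Bellhaven is UTC−12:00, so local arrival = 5:09 PM − 12:00 = 5:09 AM on Aug 8.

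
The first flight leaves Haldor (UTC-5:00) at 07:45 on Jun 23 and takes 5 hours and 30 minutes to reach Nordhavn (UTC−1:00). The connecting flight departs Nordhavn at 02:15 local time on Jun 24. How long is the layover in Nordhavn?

9 hours

Convert departure to UTC: 07:45 + 5:00 = 12:45 UTC on Jun 23.
Add 5 hours and 30 minutes flight time → 18:15 UTC.
Nordhavn is UTC−1:00, so local arrival = 18:15 − 1:00 = 17:15 on Jun 23.
Layover = 02:15 − 17:15 (+1 day) = 9 hours.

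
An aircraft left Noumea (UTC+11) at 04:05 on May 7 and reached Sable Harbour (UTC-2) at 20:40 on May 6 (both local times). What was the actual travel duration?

Sable Harbour is 13:00 behind Noumea.
Clock-face elapsed time (ignoring zones) is −7 hours 25 minutes.
Actual elapsed = −7 hours 25 minutes + 13:00 = 5 hours 35 minutes.

5 hours 35 minutes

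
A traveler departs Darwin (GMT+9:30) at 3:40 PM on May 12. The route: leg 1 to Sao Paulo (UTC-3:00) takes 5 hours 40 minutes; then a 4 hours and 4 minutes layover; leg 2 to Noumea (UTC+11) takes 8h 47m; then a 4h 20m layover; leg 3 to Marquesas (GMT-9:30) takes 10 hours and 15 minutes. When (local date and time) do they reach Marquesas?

Convert departure to UTC: 3:40 PM − 9:30 = 6:10 AM UTC on May 12.
Add 5 hours and 40 minutes leg 1 → 11:50 AM UTC.
Add 4 hours and 4 minutes layover in Sao Paulo → 3:54 PM UTC.
Add 8 hours and 47 minutes leg 2 → 12:41 AM UTC (May 13).
Add 4 hours 20 minutes layover in Noumea → 5:01 AM UTC.
Add 10 hours and 15 minutes leg 3 → 3:16 PM UTC.
Marquesas is UTC−9:30, so local arrival = 3:16 PM − 9:30 = 5:46 AM on May 13.

5:46 AM on May 13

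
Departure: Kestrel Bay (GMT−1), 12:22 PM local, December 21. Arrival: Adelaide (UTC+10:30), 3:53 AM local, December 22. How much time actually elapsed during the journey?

Departure in UTC: 12:22 PM + 1:00 = 1:22 PM on Dec 21.
Arrival in UTC: 3:53 AM − 10:30 = 5:23 PM on Dec 21.
Elapsed = 5:23 PM − 1:22 PM = 4 hours 1 minute.

4 hours 1 minute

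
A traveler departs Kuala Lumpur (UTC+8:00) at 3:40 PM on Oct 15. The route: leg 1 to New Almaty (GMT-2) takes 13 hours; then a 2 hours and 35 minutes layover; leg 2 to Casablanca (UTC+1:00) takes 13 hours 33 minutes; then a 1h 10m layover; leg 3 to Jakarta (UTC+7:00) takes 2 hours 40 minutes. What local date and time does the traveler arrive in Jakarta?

11:38 PM on Oct 16

Convert departure to UTC: 3:40 PM − 8:00 = 7:40 AM UTC on Oct 15.
Add 13 hours leg 1 → 8:40 PM UTC.
Add 2 hours and 35 minutes layover in New Almaty → 11:15 PM UTC.
Add 13 hours and 33 minutes leg 2 → 12:48 PM UTC (Oct 16).
Add 1 hour 10 minutes layover in Casablanca → 1:58 PM UTC.
Add 2 hours 40 minutes leg 3 → 4:38 PM UTC.
Jakarta is UTC+7:00, so local arrival = 4:38 PM + 7:00 = 11:38 PM on Oct 16.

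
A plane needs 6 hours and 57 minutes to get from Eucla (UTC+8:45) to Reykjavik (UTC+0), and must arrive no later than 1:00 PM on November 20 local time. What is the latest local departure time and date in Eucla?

2:48 PM on November 20

Target arrival is already UTC: 1:00 PM on Nov 20.
Subtract 6 hours and 57 minutes → departure 6:03 AM UTC on Nov 20.
Eucla is UTC+8:45: 6:03 AM + 8:45 = 2:48 PM on Nov 20.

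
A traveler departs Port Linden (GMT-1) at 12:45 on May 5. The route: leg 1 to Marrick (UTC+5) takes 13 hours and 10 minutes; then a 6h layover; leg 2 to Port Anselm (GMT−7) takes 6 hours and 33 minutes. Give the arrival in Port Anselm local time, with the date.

08:28 on May 6

Convert departure to UTC: 12:45 + 1:00 = 13:45 UTC on May 5.
Add 13 hours 10 minutes leg 1 → 02:55 UTC (May 6).
Add 6 hours layover in Marrick → 08:55 UTC.
Add 6 hours and 33 minutes leg 2 → 15:28 UTC.
Port Anselm is UTC−7:00, so local arrival = 15:28 − 7:00 = 08:28 on May 6.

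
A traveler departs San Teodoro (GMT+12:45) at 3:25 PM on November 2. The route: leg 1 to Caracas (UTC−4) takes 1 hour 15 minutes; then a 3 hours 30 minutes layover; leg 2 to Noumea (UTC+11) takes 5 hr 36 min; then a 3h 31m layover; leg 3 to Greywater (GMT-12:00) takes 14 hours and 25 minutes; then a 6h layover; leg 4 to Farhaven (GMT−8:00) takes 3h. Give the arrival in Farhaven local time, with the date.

7:57 AM on November 3

Convert departure to UTC: 3:25 PM − 12:45 = 2:40 AM UTC on Nov 2.
Add 1 hour 15 minutes leg 1 → 3:55 AM UTC.
Add 3 hours 30 minutes layover in Caracas → 7:25 AM UTC.
Add 5 hours and 36 minutes leg 2 → 1:01 PM UTC.
Add 3 hours and 31 minutes layover in Noumea → 4:32 PM UTC.
Add 14 hours and 25 minutes leg 3 → 6:57 AM UTC (Nov 3).
Add 6 hours layover in Greywater → 12:57 PM UTC.
Add 3 hours leg 4 → 3:57 PM UTC.
Farhaven is UTC−8:00, so local arrival = 3:57 PM − 8:00 = 7:57 AM on Nov 3.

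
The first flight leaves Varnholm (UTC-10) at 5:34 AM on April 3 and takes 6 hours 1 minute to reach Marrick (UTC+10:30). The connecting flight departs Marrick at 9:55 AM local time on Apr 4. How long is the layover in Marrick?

1 hour 50 minutes

Convert departure to UTC: 5:34 AM + 10:00 = 3:34 PM UTC on Apr 3.
Add 6 hours 1 minute flight time → 9:35 PM UTC.
Marrick is UTC+10:30, so local arrival = 9:35 PM + 10:30 = 8:05 AM on Apr 4.
Layover = 9:55 AM − 8:05 AM = 1 hour 50 minutes.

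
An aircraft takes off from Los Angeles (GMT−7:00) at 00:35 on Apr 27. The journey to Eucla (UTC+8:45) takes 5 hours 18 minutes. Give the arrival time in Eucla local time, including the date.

21:38 on April 27

Eucla is 15:45 ahead of Los Angeles.
After 5 hours and 18 minutes it is 05:53 in Los Angeles.
Shift by the zone difference: 05:53 + 15:45 = 21:38 on Apr 27 in Eucla.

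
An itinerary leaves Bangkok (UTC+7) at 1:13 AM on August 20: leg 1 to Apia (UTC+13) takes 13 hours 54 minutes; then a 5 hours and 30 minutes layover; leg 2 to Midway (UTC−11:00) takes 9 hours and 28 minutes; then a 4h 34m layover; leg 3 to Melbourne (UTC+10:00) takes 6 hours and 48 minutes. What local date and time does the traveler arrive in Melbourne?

Convert departure to UTC: 1:13 AM − 7:00 = 6:13 PM UTC on Aug 19.
Add 13 hours 54 minutes leg 1 → 8:07 AM UTC (Aug 20).
Add 5 hours and 30 minutes layover in Apia → 1:37 PM UTC.
Add 9 hours and 28 minutes leg 2 → 11:05 PM UTC.
Add 4 hours and 34 minutes layover in Midway → 3:39 AM UTC (Aug 21).
Add 6 hours and 48 minutes leg 3 → 10:27 AM UTC.
Melbourne is UTC+10:00, so local arrival = 10:27 AM + 10:00 = 8:27 PM on Aug 21.

8:27 PM on August 21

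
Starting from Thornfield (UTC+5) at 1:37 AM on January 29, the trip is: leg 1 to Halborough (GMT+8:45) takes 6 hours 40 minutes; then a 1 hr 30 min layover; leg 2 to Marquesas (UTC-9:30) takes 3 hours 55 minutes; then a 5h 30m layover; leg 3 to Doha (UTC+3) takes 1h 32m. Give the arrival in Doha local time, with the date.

Convert departure to UTC: 1:37 AM − 5:00 = 8:37 PM UTC on Jan 28.
Add 6 hours 40 minutes leg 1 → 3:17 AM UTC (Jan 29).
Add 1 hour 30 minutes layover in Halborough → 4:47 AM UTC.
Add 3 hours 55 minutes leg 2 → 8:42 AM UTC.
Add 5 hours and 30 minutes layover in Marquesas → 2:12 PM UTC.
Add 1 hour 32 minutes leg 3 → 3:44 PM UTC.
Doha is UTC+3:00, so local arrival = 3:44 PM + 3:00 = 6:44 PM on Jan 29.

6:44 PM on January 29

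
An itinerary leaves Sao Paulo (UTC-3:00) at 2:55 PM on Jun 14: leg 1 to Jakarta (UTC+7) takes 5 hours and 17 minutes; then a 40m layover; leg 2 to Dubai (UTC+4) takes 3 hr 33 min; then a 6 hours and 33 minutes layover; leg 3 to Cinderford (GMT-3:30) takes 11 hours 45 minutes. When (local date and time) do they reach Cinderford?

Convert departure to UTC: 2:55 PM + 3:00 = 5:55 PM UTC on Jun 14.
Add 5 hours and 17 minutes leg 1 → 11:12 PM UTC.
Add 40 minutes layover in Jakarta → 11:52 PM UTC.
Add 3 hours and 33 minutes leg 2 → 3:25 AM UTC (Jun 15).
Add 6 hours and 33 minutes layover in Dubai → 9:58 AM UTC.
Add 11 hours 45 minutes leg 3 → 9:43 PM UTC.
Cinderford is UTC−3:30, so local arrival = 9:43 PM − 3:30 = 6:13 PM on Jun 15.

6:13 PM on Jun 15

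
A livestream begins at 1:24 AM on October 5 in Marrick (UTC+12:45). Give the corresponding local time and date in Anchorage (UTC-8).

In UTC: 1:24 AM − 12:45 = 12:39 PM on Oct 4.
Anchorage is UTC−8:00: 12:39 PM − 8:00 = 4:39 AM on Oct 4.

4:39 AM on October 4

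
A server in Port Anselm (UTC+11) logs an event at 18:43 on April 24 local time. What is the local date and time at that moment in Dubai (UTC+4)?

In UTC: 18:43 − 11:00 = 07:43 on Apr 24.
Dubai is UTC+4:00: 07:43 + 4:00 = 11:43 on Apr 24.

11:43 on April 24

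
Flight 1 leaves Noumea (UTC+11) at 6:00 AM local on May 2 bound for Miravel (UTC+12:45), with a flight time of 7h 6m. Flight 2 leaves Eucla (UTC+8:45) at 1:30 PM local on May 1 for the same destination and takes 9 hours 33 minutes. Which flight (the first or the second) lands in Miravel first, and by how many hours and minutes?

Flight 1 in UTC: 6:00 AM − 11:00 = 7:00 PM on May 1.
+7 hours and 6 minutes → arrive 2:06 AM UTC on May 2.
Flight 2 in UTC: 1:30 PM − 8:45 = 4:45 AM on May 1.
+9 hours and 33 minutes → arrive 2:18 PM UTC on May 1.
Flight 2 lands earlier by 11 hours 48 minutes.

the second, by 11 hours 48 minutes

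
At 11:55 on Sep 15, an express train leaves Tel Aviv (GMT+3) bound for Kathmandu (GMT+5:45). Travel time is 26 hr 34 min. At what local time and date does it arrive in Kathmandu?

Convert departure to UTC: 11:55 − 3:00 = 08:55 UTC on Sep 15.
Add 26 hours and 34 minutes travel time → 11:29 UTC (Sep 16).
Kathmandu is UTC+5:45, so local arrival = 11:29 + 5:45 = 17:14 on Sep 16.

17:14 on September 16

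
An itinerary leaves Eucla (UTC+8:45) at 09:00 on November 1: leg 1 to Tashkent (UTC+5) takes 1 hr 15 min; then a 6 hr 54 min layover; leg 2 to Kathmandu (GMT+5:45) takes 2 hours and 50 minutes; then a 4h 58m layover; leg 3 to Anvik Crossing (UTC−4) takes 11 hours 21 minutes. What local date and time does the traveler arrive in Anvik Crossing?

Convert departure to UTC: 09:00 − 8:45 = 00:15 UTC on Nov 1.
Add 1 hour and 15 minutes leg 1 → 01:30 UTC.
Add 6 hours 54 minutes layover in Tashkent → 08:24 UTC.
Add 2 hours and 50 minutes leg 2 → 11:14 UTC.
Add 4 hours 58 minutes layover in Kathmandu → 16:12 UTC.
Add 11 hours and 21 minutes leg 3 → 03:33 UTC (Nov 2).
Anvik Crossing is UTC−4:00, so local arrival = 03:33 − 4:00 = 23:33 on Nov 1.

23:33 on November 1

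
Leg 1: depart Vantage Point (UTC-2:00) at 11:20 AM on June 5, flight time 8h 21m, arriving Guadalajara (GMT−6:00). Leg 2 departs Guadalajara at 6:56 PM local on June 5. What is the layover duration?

Convert departure to UTC: 11:20 AM + 2:00 = 1:20 PM UTC on Jun 5.
Add 8 hours and 21 minutes flight time → 9:41 PM UTC.
Guadalajara is UTC−6:00, so local arrival = 9:41 PM − 6:00 = 3:41 PM on Jun 5.
Layover = 6:56 PM − 3:41 PM = 3 hours 15 minutes.

3 hours 15 minutes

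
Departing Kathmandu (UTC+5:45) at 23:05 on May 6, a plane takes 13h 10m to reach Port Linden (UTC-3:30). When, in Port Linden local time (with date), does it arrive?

Convert departure to UTC: 23:05 − 5:45 = 17:20 UTC on May 6.
Add 13 hours 10 minutes travel time → 06:30 UTC (May 7).
Port Linden is UTC−3:30, so local arrival = 06:30 − 3:30 = 03:00 on May 7.

03:00 on May 7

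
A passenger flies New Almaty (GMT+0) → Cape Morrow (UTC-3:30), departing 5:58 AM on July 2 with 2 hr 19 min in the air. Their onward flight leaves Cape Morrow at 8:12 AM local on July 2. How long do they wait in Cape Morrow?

New Almaty is at UTC+0, so departure is already 5:58 AM UTC on Jul 2.
Add 2 hours 19 minutes flight time → 8:17 AM UTC.
Cape Morrow is UTC−3:30, so local arrival = 8:17 AM − 3:30 = 4:47 AM on Jul 2.
Layover = 8:12 AM − 4:47 AM = 3 hours 25 minutes.

3 hours 25 minutes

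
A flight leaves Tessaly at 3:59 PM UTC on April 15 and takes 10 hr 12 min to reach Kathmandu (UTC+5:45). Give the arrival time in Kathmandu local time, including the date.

Departure is given in UTC: 3:59 PM on Apr 15.
Add 10 hours and 12 minutes → 2:11 AM UTC (Apr 16).
Kathmandu is UTC+5:45: 2:11 AM + 5:45 = 7:56 AM on Apr 16.

7:56 AM on April 16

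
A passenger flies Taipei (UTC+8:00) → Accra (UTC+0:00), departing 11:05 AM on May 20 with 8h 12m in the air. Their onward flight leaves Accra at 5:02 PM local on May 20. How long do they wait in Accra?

Convert departure to UTC: 11:05 AM − 8:00 = 3:05 AM UTC on May 20.
Add 8 hours 12 minutes flight time → 11:17 AM UTC.
Accra is UTC+0, so local arrival is the same: 11:17 AM on May 20.
Layover = 5:02 PM − 11:17 AM = 5 hours 45 minutes.

5 hours 45 minutes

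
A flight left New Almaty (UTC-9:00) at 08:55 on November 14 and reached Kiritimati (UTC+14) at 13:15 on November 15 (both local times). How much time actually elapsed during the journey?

5 hours 20 minutes

Departure in UTC: 08:55 + 9:00 = 17:55 on Nov 14.
Arrival in UTC: 13:15 − 14:00 = 23:15 on Nov 14.
Elapsed = 23:15 − 17:55 = 5 hours 20 minutes.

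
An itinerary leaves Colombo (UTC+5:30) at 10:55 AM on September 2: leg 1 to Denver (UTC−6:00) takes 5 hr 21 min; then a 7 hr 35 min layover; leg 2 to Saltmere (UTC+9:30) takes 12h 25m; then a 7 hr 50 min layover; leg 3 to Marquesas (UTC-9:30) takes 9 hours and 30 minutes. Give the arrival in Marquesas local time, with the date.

Convert departure to UTC: 10:55 AM − 5:30 = 5:25 AM UTC on Sep 2.
Add 5 hours 21 minutes leg 1 → 10:46 AM UTC.
Add 7 hours 35 minutes layover in Denver → 6:21 PM UTC.
Add 12 hours and 25 minutes leg 2 → 6:46 AM UTC (Sep 3).
Add 7 hours and 50 minutes layover in Saltmere → 2:36 PM UTC.
Add 9 hours 30 minutes leg 3 → 12:06 AM UTC (Sep 4).
Marquesas is UTC−9:30, so local arrival = 12:06 AM − 9:30 = 2:36 PM on Sep 3.

2:36 PM on Sep 3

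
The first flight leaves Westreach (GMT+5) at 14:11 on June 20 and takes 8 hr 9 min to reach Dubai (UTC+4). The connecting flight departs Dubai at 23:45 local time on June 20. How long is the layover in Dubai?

Convert departure to UTC: 14:11 − 5:00 = 09:11 UTC on Jun 20.
Add 8 hours and 9 minutes flight time → 17:20 UTC.
Dubai is UTC+4:00, so local arrival = 17:20 + 4:00 = 21:20 on Jun 20.
Layover = 23:45 − 21:20 = 2 hours 25 minutes.

2 hours 25 minutes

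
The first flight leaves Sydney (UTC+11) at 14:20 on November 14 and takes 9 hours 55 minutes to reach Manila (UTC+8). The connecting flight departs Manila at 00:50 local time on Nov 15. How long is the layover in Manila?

Convert departure to UTC: 14:20 − 11:00 = 03:20 UTC on Nov 14.
Add 9 hours and 55 minutes flight time → 13:15 UTC.
Manila is UTC+8:00, so local arrival = 13:15 + 8:00 = 21:15 on Nov 14.
Layover = 00:50 − 21:15 (+1 day) = 3 hours 35 minutes.

3 hours 35 minutes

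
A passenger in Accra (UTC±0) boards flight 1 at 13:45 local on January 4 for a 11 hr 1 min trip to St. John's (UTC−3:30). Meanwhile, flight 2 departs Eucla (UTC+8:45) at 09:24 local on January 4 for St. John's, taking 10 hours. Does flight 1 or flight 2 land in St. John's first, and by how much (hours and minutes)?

Flight 1 departs at 13:45 UTC (Jan 4).
+11 hours and 1 minute → arrive 00:46 UTC on Jan 5.
Flight 2 in UTC: 09:24 − 8:45 = 00:39 on Jan 4.
+10 hours → arrive 10:39 UTC on Jan 4.
Flight 2 lands earlier by 14 hours 7 minutes.

the second, by 14 hours 7 minutes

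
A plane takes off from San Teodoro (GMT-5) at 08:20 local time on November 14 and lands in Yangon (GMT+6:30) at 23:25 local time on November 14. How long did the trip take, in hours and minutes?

3 hours 35 minutes

Departure in UTC: 08:20 + 5:00 = 13:20 on Nov 14.
Arrival in UTC: 23:25 − 6:30 = 16:55 on Nov 14.
Elapsed = 16:55 − 13:20 = 3 hours 35 minutes.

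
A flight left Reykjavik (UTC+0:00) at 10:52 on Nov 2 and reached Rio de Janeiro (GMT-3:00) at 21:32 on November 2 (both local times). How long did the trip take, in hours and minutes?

Departure is already UTC: 10:52 on Nov 2.
Arrival in UTC: 21:32 + 3:00 = 00:32 on Nov 3.
Elapsed = 00:32 − 10:52 (+1 day) = 13 hours 40 minutes.

13 hours 40 minutes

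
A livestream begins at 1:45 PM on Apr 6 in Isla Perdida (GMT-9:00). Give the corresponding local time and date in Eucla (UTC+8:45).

7:30 AM on Apr 7

Eucla is 17:45 ahead of Isla Perdida.
Shift by the zone difference: 1:45 PM + 17:45 = 7:30 AM on Apr 7 in Eucla.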